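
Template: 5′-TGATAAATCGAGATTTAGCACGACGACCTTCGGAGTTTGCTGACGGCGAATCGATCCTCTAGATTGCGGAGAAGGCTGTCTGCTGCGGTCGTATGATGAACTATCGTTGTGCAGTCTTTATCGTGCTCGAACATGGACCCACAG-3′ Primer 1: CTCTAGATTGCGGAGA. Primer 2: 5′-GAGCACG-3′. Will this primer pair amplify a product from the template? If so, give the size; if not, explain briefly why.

Yes — a 72 bp product.

Primer 1 (CTCTAGATTGCGGAGA) matches the top strand at positions 57–72; it acts as a forward primer.
Primer 2's reverse complement is CGTGCTC, matching the top strand at positions 122–128; it acts as a reverse primer.
The 3' ends face each other across positions 57–128, giving a 72 bp product.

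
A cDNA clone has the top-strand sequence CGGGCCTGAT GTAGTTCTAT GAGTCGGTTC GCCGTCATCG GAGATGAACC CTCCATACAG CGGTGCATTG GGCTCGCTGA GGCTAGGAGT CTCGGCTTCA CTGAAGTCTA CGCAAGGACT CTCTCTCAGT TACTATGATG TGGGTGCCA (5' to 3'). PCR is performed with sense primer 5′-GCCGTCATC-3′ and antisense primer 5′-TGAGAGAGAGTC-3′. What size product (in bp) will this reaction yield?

98 bp

Scanning the template, GCCGTCATC occurs at positions 31–39; this primer anneals to the bottom strand there with its 3' end pointing downstream.
The reverse primer's reverse complement is GACTCTCTCTCA, which matches the template at positions 117–128.
Product length = (reverse-primer end) − (forward-primer start) + 1 = 128 − 31 + 1 = 98 bp.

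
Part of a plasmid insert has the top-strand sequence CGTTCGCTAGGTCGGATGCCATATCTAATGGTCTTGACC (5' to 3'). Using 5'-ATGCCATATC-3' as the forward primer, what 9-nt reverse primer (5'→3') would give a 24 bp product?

5'-GGTCAAGAC-3'

The forward primer binds at positions 16–25, so a 24 bp product ends at position 16 + 24 − 1 = 39.
The reverse primer anneals to the top strand over positions 31–39, i.e. to GTCTTGACC.
Its sequence written 5'→3' is the reverse complement: GGTCAAGAC.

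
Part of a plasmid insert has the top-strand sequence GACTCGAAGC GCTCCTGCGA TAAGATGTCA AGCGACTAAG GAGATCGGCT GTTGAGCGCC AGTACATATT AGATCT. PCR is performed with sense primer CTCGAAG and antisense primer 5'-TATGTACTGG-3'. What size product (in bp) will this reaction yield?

The forward primer matches the template at positions 3–9.
Taking the reverse complement of TATGTACTGG gives CCAGTACATA, found at positions 59–68 on the template; the primer anneals here to the top strand with its 3' end pointing upstream.
The product runs from position 3 to position 68, so its length is 68 − 3 + 1 = 66 bp.

66 bp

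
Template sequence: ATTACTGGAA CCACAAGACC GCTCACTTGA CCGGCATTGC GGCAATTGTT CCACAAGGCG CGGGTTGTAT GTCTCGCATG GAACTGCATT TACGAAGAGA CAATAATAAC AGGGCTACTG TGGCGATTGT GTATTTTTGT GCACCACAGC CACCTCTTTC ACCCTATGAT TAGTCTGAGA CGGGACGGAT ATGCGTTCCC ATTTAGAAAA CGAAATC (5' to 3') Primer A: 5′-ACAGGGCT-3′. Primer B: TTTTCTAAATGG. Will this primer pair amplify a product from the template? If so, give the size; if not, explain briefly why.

Yes — a 102 bp product.

Primer A (ACAGGGCT) matches the top strand at positions 109–116; it acts as a forward primer.
Primer B's reverse complement is CCATTTAGAAAA, matching the top strand at positions 199–210; it acts as a reverse primer.
The 3' ends face each other across positions 109–210, giving a 102 bp product.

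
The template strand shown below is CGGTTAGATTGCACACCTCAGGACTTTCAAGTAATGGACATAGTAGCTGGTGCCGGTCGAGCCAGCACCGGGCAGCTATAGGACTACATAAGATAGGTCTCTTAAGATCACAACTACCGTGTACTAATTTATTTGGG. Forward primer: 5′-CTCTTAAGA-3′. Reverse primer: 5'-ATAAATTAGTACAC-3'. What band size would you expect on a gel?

34 bp

Scanning the template, CTCTTAAGA occurs at positions 99–107; this primer anneals to the bottom strand there with its 3' end pointing downstream.
The reverse primer's reverse complement is GTGTACTAATTTAT, which matches the template at positions 119–132.
Product length = (reverse-primer end) − (forward-primer start) + 1 = 132 − 99 + 1 = 34 bp.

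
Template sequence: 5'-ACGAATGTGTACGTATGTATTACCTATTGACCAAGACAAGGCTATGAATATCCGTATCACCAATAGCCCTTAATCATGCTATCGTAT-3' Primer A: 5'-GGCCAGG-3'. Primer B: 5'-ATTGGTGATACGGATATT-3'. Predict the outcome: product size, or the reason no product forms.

No product — primer A has no binding site in the template.

Primer A (GGCCAGG) does not match the top strand, and its reverse complement CCTGGCC does not match either.
With no annealing site for primer A, no amplification occurs.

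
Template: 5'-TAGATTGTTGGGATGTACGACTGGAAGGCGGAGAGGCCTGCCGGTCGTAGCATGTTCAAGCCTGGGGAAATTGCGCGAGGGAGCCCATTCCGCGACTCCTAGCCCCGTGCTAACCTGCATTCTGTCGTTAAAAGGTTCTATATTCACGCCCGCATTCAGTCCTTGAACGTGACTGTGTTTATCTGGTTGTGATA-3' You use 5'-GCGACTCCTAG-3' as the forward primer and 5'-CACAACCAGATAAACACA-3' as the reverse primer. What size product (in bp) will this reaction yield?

Forward primer GCGACTCCTAG is found on the top strand at positions 92–102.
Reverse complement of the reverse primer: TGTGTTTATCTGGTTGTG. This occurs on the top strand at positions 174–191.
The product runs from position 92 to position 191, so its length is 191 − 92 + 1 = 100 bp.

100 bp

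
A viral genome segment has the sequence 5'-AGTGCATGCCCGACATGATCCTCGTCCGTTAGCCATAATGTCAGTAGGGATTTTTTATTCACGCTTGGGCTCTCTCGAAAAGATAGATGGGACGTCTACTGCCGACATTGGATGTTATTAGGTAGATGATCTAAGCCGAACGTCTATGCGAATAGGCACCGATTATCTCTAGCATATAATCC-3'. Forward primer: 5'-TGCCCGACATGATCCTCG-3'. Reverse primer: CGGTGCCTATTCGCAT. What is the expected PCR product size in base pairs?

155 bp

Forward primer TGCCCGACATGATCCTCG is found on the top strand at positions 7–24.
Taking the reverse complement of CGGTGCCTATTCGCAT gives ATGCGAATAGGCACCG, found at positions 146–161 on the template; the primer anneals here to the top strand with its 3' end pointing upstream.
The product runs from position 7 to position 161, so its length is 161 − 7 + 1 = 155 bp.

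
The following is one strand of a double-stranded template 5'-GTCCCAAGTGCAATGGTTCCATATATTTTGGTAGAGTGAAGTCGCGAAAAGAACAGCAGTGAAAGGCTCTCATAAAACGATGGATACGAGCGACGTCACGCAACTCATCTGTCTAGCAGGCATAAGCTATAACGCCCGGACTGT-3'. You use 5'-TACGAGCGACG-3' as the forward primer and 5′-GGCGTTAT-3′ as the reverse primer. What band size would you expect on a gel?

The forward primer matches the template at positions 85–95.
Taking the reverse complement of GGCGTTAT gives ATAACGCC, found at positions 129–136 on the template; the primer anneals here to the top strand with its 3' end pointing upstream.
Amplicon spans positions 85–136: 52 bp.

52 bp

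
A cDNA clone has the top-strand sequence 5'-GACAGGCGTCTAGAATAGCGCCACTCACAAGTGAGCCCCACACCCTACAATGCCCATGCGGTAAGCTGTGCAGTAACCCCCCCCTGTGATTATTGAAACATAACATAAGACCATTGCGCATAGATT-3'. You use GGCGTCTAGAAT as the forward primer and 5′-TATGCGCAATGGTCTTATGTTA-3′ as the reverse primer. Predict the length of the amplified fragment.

Scanning the template, GGCGTCTAGAAT occurs at positions 5–16; this primer anneals to the bottom strand there with its 3' end pointing downstream.
Reverse complement of the reverse primer: TAACATAAGACCATTGCGCATA. This occurs on the top strand at positions 101–122.
The product runs from position 5 to position 122, so its length is 122 − 5 + 1 = 118 bp.

118 bp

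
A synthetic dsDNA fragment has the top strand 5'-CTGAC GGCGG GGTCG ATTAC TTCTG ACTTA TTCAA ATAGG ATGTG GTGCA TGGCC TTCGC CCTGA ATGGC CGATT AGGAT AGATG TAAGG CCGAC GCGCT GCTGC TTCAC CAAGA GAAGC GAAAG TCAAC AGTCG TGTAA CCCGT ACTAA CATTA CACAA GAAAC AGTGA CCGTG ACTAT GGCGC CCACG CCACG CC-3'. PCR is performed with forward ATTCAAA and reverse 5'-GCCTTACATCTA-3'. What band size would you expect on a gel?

The forward primer matches the template at positions 30–36.
Reverse complement of the reverse primer: TAGATGTAAGGC. This occurs on the top strand at positions 80–91.
Product length = (reverse-primer end) − (forward-primer start) + 1 = 91 − 30 + 1 = 62 bp.

62 bp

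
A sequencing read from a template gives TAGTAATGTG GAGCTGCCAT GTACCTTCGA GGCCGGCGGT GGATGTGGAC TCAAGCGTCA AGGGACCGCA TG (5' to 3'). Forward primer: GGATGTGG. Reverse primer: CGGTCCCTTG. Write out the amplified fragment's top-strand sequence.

5'-GGATGTGGACTCAAGCGTCAAGGGACCG-3'

The forward primer matches the template at positions 41–48.
Reverse complement of the reverse primer: CAAGGGACCG. This occurs on the top strand at positions 59–68.
The product is the template from position 41 through 68 (28 bp).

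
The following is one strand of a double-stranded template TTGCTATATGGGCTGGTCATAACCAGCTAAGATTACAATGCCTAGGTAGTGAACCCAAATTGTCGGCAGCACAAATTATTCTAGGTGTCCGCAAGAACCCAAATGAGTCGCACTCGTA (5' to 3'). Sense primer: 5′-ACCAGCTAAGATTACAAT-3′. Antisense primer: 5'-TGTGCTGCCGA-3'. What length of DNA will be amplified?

The forward primer matches the template at positions 22–39.
The reverse primer's reverse complement is TCGGCAGCACA, which matches the template at positions 63–73.
The product runs from position 22 to position 73, so its length is 73 − 22 + 1 = 52 bp.

52 bp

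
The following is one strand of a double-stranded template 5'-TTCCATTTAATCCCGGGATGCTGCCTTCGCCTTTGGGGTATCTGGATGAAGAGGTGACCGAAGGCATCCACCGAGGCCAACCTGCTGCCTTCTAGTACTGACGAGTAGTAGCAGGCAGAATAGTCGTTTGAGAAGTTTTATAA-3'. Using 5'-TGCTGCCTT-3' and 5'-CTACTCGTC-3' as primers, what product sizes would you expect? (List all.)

The forward primer TGCTGCCTT matches the top strand at positions 19–27, 83–91.
The reverse primer's reverse complement is GACGAGTAG, matching at positions 100–108.
Each forward site pairs with the reverse site to give a product ending at position 108: sizes 90, 26 bp.

90 bp, 26 bp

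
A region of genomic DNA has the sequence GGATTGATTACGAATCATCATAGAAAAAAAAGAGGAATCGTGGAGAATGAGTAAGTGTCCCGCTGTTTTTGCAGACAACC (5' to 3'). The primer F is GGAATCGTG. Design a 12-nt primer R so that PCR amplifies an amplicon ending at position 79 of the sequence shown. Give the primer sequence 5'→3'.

5'-GTTGTCTGCAAA-3'

The forward primer binds at positions 34–42; the product's 3' end on the top strand is position 79.
The reverse primer anneals to the top strand over positions 68–79, i.e. to TTTGCAGACAAC.
Its sequence written 5'→3' is the reverse complement: GTTGTCTGCAAA.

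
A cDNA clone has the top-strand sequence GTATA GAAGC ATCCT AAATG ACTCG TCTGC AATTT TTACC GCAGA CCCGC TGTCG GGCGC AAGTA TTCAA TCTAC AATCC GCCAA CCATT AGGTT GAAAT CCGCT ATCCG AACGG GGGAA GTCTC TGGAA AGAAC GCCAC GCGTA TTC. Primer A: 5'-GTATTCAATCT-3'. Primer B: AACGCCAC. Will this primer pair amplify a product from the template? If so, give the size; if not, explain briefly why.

Primer A (GTATTCAATCT) matches the top strand at positions 63–73 (3' end points downstream).
Primer B (AACGCCAC) also matches the top strand directly, at positions 133–140 — its reverse complement GTGGCGTT is not present.
Both primers anneal to the bottom strand with 3' ends pointing the same way, so neither can prime synthesis back toward the other.

No product — both primers anneal to the same strand and extend in the same direction.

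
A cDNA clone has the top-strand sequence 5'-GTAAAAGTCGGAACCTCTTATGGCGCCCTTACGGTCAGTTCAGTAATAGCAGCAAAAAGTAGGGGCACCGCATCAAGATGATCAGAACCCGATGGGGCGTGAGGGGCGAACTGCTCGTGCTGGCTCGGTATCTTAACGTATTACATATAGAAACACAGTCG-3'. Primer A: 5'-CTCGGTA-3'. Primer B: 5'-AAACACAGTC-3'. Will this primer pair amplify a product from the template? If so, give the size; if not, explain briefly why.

No product — both primers anneal to the same strand and extend in the same direction.

Primer A (CTCGGTA) matches the top strand at positions 124–130 (3' end points downstream).
Primer B (AAACACAGTC) also matches the top strand directly, at positions 151–160 — its reverse complement GACTGTGTTT is not present.
Both primers anneal to the bottom strand with 3' ends pointing the same way, so neither can prime synthesis back toward the other.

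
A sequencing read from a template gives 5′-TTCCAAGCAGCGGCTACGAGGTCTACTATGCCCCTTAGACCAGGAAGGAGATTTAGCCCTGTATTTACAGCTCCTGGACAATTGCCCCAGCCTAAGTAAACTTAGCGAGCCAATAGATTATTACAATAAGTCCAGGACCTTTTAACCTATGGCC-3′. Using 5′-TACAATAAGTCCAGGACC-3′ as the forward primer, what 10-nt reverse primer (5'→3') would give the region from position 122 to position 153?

The product's 3' end on the top strand is position 153.
The reverse primer anneals to the top strand over positions 144–153, i.e. to AACCTATGGC.
Its sequence written 5'→3' is the reverse complement: GCCATAGGTT.

5'-GCCATAGGTT-3'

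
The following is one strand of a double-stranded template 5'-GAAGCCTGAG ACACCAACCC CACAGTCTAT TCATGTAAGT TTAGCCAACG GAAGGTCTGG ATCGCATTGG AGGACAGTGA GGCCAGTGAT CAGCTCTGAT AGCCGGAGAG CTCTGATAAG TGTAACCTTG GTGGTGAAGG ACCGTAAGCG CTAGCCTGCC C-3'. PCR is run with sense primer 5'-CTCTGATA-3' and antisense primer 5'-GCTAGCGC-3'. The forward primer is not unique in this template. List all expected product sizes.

62 bp, 45 bp

The forward primer CTCTGATA matches the top strand at positions 94–101, 111–118.
The reverse primer's reverse complement is GCGCTAGC, matching at positions 148–155.
Each forward site pairs with the reverse site to give a product ending at position 155: sizes 62, 45 bp.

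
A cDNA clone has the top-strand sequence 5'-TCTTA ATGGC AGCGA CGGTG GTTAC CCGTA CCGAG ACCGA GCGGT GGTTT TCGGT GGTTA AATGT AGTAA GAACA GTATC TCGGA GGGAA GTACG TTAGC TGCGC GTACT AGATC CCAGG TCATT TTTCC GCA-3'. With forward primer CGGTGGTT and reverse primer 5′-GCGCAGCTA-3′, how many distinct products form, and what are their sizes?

Three products: 90 bp, 64 bp, 54 bp

The forward primer CGGTGGTT matches the top strand at positions 16–23, 42–49, 52–59.
The reverse primer's reverse complement is TAGCTGCGC, matching at positions 97–105.
Each forward site pairs with the reverse site to give a product ending at position 105: sizes 90, 64, 54 bp.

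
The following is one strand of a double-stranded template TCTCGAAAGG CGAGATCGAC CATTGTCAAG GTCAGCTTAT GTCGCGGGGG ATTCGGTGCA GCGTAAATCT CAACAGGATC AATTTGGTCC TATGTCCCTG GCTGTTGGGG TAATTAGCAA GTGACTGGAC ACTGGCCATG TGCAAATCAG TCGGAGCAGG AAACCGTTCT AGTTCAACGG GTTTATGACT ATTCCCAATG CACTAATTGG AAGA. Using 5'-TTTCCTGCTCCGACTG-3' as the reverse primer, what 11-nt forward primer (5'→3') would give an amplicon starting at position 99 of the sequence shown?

The reverse primer's reverse complement CAGTCGGAGCAGGAAA matches the template at positions 148–163; the product starts at position 99.
The forward primer is identical to the top strand over positions 99–109: TGGCTGTTGGG.

5'-TGGCTGTTGGG-3'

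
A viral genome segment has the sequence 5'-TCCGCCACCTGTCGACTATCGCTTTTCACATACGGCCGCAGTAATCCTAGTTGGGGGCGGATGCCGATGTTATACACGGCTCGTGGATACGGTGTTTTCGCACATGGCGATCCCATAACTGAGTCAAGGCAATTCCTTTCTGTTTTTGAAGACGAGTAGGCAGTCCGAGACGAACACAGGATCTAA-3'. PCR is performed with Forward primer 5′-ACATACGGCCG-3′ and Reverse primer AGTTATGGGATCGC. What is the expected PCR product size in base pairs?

Scanning the template, ACATACGGCCG occurs at positions 28–38; this primer anneals to the bottom strand there with its 3' end pointing downstream.
Taking the reverse complement of AGTTATGGGATCGC gives GCGATCCCATAACT, found at positions 107–120 on the template; the primer anneals here to the top strand with its 3' end pointing upstream.
Amplicon spans positions 28–120: 93 bp.

93 bp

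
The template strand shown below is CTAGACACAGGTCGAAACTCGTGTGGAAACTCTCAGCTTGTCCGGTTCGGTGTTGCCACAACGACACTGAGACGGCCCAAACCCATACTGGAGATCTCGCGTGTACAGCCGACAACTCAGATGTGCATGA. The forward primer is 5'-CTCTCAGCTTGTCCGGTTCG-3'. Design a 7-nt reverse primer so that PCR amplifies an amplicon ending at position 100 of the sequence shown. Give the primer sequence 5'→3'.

The forward primer binds at positions 30–49; the product's 3' end on the top strand is position 100.
The reverse primer anneals to the top strand over positions 94–100, i.e. to ATCTCGC.
Its sequence written 5'→3' is the reverse complement: GCGAGAT.

5'-GCGAGAT-3'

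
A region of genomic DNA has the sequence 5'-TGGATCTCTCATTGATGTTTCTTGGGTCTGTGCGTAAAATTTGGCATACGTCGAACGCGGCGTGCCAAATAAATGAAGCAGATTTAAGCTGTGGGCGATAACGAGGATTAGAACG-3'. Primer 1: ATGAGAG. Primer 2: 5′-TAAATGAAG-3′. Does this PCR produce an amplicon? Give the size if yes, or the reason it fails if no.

No product — the primers' 3' ends point away from each other.

Primer 1 (ATGAGAG) has reverse complement CTCTCAT, which matches the top strand at positions 6–12; primer 1 anneals to the top strand there with its 3' end pointing upstream toward position 6.
Primer 2 (TAAATGAAG) matches the top strand directly at positions 70–78; it anneals to the bottom strand with its 3' end pointing downstream toward position 78.
The 3' ends diverge (primer 1 extends toward position 1, primer 2 toward position 115), so the primers never converge on a shared product.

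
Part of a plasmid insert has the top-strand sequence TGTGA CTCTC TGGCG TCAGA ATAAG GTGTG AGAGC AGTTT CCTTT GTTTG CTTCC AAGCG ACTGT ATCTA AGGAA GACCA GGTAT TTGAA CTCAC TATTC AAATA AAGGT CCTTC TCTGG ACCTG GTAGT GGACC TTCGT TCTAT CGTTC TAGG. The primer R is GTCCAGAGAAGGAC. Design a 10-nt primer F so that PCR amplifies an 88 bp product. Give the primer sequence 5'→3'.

5'-CAGTTTCCTT-3'

The reverse primer's reverse complement GTCCTTCTCTGGAC matches the template at positions 109–122, so the product ends at position 122.
An 88 bp product then starts at position 122 − 88 + 1 = 35.
The forward primer is identical to the top strand there: CAGTTTCCTT.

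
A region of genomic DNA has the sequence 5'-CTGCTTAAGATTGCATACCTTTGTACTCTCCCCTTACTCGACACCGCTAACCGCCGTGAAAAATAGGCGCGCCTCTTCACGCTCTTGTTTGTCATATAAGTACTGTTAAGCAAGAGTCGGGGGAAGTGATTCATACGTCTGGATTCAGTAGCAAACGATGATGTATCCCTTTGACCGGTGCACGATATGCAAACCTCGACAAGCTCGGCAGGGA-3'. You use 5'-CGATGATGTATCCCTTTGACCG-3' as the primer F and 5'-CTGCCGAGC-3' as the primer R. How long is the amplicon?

Forward primer CGATGATGTATCCCTTTGACCG is found on the top strand at positions 156–177.
Reverse complement of the reverse primer: GCTCGGCAG. This occurs on the top strand at positions 203–211.
The product runs from position 156 to position 211, so its length is 211 − 156 + 1 = 56 bp.

56 bp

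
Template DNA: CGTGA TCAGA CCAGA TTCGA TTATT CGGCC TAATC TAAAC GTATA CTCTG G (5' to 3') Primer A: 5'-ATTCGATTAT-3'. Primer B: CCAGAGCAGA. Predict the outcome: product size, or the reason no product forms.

Primer B (CCAGAGCAGA) does not match the top strand, and its reverse complement TCTGCTCTGG does not match either.
With no annealing site for primer B, no amplification occurs.

No product — primer B has no binding site in the template.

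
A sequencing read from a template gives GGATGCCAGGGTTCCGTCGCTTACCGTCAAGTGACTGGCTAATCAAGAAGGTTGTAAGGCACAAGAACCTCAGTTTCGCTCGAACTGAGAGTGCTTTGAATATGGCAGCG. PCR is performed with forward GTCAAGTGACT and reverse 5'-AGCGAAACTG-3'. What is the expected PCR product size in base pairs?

Scanning the template, GTCAAGTGACT occurs at positions 26–36; this primer anneals to the bottom strand there with its 3' end pointing downstream.
The reverse primer's reverse complement is CAGTTTCGCT, which matches the template at positions 71–80.
Amplicon spans positions 26–80: 55 bp.

55 bp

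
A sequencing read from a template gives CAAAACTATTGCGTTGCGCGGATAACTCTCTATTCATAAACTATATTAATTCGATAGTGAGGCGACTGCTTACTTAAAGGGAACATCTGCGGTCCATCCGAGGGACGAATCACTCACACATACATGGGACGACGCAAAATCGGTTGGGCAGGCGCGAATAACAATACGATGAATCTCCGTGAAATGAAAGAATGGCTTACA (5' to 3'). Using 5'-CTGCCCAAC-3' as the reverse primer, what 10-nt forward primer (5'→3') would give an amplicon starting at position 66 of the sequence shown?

The reverse primer's reverse complement GTTGGGCAG matches the template at positions 143–151; the product starts at position 66.
The forward primer is identical to the top strand over positions 66–75: CTGCTTACTT.

5'-CTGCTTACTT-3'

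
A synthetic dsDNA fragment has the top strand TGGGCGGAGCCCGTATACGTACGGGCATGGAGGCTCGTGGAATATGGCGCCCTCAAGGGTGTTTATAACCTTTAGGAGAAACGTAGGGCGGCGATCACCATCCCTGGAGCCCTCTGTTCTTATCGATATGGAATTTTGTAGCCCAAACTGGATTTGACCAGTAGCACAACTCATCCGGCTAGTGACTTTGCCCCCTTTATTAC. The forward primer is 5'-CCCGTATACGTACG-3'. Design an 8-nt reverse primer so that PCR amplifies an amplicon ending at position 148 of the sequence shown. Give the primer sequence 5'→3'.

The forward primer binds at positions 10–23; the product's 3' end on the top strand is position 148.
The reverse primer anneals to the top strand over positions 141–148, i.e. to GCCCAAAC.
Its sequence written 5'→3' is the reverse complement: GTTTGGGC.

5'-GTTTGGGC-3'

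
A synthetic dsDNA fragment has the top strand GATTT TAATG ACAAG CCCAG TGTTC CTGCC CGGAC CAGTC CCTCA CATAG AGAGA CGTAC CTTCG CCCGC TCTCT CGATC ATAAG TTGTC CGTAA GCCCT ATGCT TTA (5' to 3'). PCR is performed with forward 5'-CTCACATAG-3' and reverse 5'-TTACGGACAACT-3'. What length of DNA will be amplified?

54 bp

Forward primer CTCACATAG is found on the top strand at positions 42–50.
Taking the reverse complement of TTACGGACAACT gives AGTTGTCCGTAA, found at positions 84–95 on the template; the primer anneals here to the top strand with its 3' end pointing upstream.
Amplicon spans positions 42–95: 54 bp.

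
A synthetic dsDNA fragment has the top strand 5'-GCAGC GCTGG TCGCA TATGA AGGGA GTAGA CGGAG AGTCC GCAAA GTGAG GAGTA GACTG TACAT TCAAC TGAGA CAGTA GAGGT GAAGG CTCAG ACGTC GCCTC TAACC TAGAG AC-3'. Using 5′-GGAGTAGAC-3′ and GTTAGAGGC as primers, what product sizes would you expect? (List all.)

The forward primer GGAGTAGAC matches the top strand at positions 23–31, 50–58.
The reverse primer's reverse complement is GCCTCTAAC, matching at positions 101–109.
Each forward site pairs with the reverse site to give a product ending at position 109: sizes 87, 60 bp.

87 bp, 60 bp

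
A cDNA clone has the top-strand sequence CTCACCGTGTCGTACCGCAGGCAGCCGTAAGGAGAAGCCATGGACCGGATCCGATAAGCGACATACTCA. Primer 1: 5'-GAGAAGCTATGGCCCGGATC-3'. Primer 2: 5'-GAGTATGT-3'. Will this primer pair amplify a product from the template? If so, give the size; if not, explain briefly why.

No product — primer 1 has no binding site in the template.

Primer 1 (GAGAAGCTATGGCCCGGATC) does not match the top strand, and its reverse complement GATCCGGGCCATAGCTTCTC does not match either.
With no annealing site for primer 1, no amplification occurs.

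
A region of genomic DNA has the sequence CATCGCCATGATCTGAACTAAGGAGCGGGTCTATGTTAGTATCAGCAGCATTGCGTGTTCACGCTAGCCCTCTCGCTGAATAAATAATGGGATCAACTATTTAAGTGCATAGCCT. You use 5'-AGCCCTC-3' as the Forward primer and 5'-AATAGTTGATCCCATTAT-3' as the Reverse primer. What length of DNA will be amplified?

36 bp

Forward primer AGCCCTC is found on the top strand at positions 66–72.
Reverse complement of the reverse primer: ATAATGGGATCAACTATT. This occurs on the top strand at positions 84–101.
Amplicon spans positions 66–101: 36 bp.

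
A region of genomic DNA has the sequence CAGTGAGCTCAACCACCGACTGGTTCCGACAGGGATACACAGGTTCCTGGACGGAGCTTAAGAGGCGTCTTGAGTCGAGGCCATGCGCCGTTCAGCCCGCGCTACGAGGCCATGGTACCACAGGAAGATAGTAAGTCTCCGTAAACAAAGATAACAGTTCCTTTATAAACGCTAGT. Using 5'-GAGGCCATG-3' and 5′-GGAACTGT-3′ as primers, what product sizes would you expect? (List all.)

The forward primer GAGGCCATG matches the top strand at positions 77–85, 106–114.
The reverse primer's reverse complement is ACAGTTCC, matching at positions 154–161.
Each forward site pairs with the reverse site to give a product ending at position 161: sizes 85, 56 bp.

85 bp, 56 bp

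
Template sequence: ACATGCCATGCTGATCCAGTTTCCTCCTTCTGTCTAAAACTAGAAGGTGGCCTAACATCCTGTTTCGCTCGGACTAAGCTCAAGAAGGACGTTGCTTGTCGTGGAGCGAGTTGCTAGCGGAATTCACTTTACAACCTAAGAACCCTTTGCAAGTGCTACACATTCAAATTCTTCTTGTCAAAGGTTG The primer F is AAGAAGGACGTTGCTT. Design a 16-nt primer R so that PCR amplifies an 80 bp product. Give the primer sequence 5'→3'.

The forward primer binds at positions 82–97, so an 80 bp product ends at position 82 + 80 − 1 = 161.
The reverse primer anneals to the top strand over positions 146–161, i.e. to TTTGCAAGTGCTACAC.
Its sequence written 5'→3' is the reverse complement: GTGTAGCACTTGCAAA.

5'-GTGTAGCACTTGCAAA-3'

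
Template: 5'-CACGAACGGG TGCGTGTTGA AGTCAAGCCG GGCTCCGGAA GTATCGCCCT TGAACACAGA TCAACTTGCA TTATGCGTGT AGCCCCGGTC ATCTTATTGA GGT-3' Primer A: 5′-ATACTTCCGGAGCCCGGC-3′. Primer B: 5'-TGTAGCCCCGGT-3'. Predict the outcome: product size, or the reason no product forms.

Primer A (ATACTTCCGGAGCCCGGC) has reverse complement GCCGGGCTCCGGAAGTAT, which matches the top strand at positions 27–44; primer A anneals to the top strand there with its 3' end pointing upstream toward position 27.
Primer B (TGTAGCCCCGGT) matches the top strand directly at positions 78–89; it anneals to the bottom strand with its 3' end pointing downstream toward position 89.
The 3' ends diverge (primer A extends toward position 1, primer B toward position 103), so the primers never converge on a shared product.

No product — the primers' 3' ends point away from each other.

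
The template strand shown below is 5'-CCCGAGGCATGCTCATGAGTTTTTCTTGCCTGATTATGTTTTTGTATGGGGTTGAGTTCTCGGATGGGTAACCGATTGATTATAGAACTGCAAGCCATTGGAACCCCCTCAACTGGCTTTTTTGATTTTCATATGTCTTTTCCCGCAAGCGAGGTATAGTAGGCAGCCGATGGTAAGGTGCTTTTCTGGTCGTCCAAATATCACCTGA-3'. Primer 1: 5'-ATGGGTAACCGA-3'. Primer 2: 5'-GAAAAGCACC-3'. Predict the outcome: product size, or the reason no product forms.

Primer 1 (ATGGGTAACCGA) matches the top strand at positions 64–75; it acts as a forward primer.
Primer 2's reverse complement is GGTGCTTTTC, matching the top strand at positions 177–186; it acts as a reverse primer.
The 3' ends face each other across positions 64–186, giving a 123 bp product.

Yes — a 123 bp product.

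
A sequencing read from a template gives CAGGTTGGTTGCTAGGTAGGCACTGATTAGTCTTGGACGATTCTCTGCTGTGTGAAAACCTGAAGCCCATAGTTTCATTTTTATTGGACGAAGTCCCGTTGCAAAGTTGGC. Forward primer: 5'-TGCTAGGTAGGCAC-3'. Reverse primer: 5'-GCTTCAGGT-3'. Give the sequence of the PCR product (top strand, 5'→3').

Forward primer TGCTAGGTAGGCAC is found on the top strand at positions 10–23.
The reverse primer's reverse complement is ACCTGAAGC, which matches the template at positions 58–66.
The product is the template from position 10 through 66 (57 bp).

5'-TGCTAGGTAGGCACTGATTAGTCTTGGACGATTCTCTGCTGTGTGAAAACCTGAAGC-3'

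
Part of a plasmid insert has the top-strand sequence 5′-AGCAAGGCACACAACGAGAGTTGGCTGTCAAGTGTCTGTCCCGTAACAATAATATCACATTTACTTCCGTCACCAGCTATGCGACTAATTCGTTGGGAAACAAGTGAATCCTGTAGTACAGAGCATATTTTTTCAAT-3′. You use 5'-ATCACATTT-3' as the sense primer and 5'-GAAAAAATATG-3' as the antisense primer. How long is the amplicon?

The forward primer matches the template at positions 54–62.
Taking the reverse complement of GAAAAAATATG gives CATATTTTTTC, found at positions 124–134 on the template; the primer anneals here to the top strand with its 3' end pointing upstream.
Amplicon spans positions 54–134: 81 bp.

81 bp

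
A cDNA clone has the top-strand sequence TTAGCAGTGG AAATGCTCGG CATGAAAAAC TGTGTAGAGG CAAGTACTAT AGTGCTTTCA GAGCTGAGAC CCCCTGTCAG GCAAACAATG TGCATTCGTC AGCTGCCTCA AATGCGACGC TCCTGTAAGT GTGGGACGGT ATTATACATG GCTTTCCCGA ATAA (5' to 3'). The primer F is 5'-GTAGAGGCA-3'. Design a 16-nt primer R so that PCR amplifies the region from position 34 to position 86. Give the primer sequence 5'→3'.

5'-GTTTGCCTGACAGGGG-3'

The product's 3' end on the top strand is position 86.
The reverse primer anneals to the top strand over positions 71–86, i.e. to CCCCTGTCAGGCAAAC.
Its sequence written 5'→3' is the reverse complement: GTTTGCCTGACAGGGG.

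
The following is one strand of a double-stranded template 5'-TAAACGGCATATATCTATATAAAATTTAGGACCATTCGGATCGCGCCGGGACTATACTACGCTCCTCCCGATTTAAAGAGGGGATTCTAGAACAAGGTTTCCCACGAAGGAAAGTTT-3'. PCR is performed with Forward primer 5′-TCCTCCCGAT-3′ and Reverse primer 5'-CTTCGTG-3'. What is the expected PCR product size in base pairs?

47 bp

The forward primer matches the template at positions 63–72.
Taking the reverse complement of CTTCGTG gives CACGAAG, found at positions 103–109 on the template; the primer anneals here to the top strand with its 3' end pointing upstream.
The product runs from position 63 to position 109, so its length is 109 − 63 + 1 = 47 bp.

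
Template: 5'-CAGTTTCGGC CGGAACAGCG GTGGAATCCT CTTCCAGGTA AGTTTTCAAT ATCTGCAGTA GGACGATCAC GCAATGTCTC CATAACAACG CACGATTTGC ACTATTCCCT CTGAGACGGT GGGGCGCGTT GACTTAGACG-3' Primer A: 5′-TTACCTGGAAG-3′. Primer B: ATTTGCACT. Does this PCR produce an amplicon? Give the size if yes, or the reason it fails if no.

Primer A (TTACCTGGAAG) has reverse complement CTTCCAGGTAA, which matches the top strand at positions 31–41; primer A anneals to the top strand there with its 3' end pointing upstream toward position 31.
Primer B (ATTTGCACT) matches the top strand directly at positions 95–103; it anneals to the bottom strand with its 3' end pointing downstream toward position 103.
The 3' ends diverge (primer A extends toward position 1, primer B toward position 140), so the primers never converge on a shared product.

No product — the primers' 3' ends point away from each other.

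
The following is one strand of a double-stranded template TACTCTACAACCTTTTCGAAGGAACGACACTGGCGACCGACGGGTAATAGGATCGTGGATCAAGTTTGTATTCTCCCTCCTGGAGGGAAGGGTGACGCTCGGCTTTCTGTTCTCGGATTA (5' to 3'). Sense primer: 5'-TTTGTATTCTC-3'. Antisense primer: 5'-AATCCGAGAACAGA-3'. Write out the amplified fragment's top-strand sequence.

Forward primer TTTGTATTCTC is found on the top strand at positions 65–75.
Taking the reverse complement of AATCCGAGAACAGA gives TCTGTTCTCGGATT, found at positions 106–119 on the template; the primer anneals here to the top strand with its 3' end pointing upstream.
The product is the template from position 65 through 119 (55 bp).

5'-TTTGTATTCTCCCTCCTGGAGGGAAGGGTGACGCTCGGCTTTCTGTTCTCGGATT-3'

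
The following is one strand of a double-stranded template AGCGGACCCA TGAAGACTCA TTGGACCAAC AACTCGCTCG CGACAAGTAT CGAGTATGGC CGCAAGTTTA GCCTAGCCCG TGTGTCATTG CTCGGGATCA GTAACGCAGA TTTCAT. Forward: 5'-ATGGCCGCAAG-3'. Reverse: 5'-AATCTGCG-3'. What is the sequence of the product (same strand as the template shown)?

5'-ATGGCCGCAAGTTTAGCCTAGCCCGTGTGTCATTGCTCGGGATCAGTAACGCAGATT-3'

Scanning the template, ATGGCCGCAAG occurs at positions 56–66; this primer anneals to the bottom strand there with its 3' end pointing downstream.
The reverse primer's reverse complement is CGCAGATT, which matches the template at positions 105–112.
The product is the template from position 56 through 112 (57 bp).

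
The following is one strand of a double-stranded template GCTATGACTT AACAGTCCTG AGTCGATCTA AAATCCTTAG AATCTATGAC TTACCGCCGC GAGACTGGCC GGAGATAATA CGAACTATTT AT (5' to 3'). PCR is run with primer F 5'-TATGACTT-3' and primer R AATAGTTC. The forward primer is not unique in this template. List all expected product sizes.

The forward primer TATGACTT matches the top strand at positions 3–10, 45–52.
The reverse primer's reverse complement is GAACTATT, matching at positions 82–89.
Each forward site pairs with the reverse site to give a product ending at position 89: sizes 87, 45 bp.

87 bp, 45 bp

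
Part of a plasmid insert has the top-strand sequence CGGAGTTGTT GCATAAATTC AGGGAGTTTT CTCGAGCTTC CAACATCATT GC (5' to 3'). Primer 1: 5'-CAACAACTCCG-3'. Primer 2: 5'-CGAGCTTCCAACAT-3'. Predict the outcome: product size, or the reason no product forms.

No product — the primers' 3' ends point away from each other.

Primer 1 (CAACAACTCCG) has reverse complement CGGAGTTGTTG, which matches the top strand at positions 1–11; primer 1 anneals to the top strand there with its 3' end pointing upstream toward position 1.
Primer 2 (CGAGCTTCCAACAT) matches the top strand directly at positions 33–46; it anneals to the bottom strand with its 3' end pointing downstream toward position 46.
The 3' ends diverge (primer 1 extends toward position 1, primer 2 toward position 52), so the primers never converge on a shared product.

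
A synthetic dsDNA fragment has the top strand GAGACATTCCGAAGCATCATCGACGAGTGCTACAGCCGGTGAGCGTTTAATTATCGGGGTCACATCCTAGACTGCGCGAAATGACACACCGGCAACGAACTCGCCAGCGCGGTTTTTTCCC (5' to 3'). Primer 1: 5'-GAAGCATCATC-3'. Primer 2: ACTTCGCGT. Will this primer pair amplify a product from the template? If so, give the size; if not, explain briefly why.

No product — primer 2 has no binding site in the template.

Primer 2 (ACTTCGCGT) does not match the top strand, and its reverse complement ACGCGAAGT does not match either.
With no annealing site for primer 2, no amplification occurs.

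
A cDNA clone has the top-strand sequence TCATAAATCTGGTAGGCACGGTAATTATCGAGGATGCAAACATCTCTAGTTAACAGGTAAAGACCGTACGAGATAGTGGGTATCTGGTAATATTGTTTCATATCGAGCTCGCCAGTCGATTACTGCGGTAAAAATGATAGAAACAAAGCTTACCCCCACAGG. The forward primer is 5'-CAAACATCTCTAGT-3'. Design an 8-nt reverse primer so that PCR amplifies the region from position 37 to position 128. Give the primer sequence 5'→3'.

5'-CCGCAGTA-3'

The product's 3' end on the top strand is position 128.
The reverse primer anneals to the top strand over positions 121–128, i.e. to TACTGCGG.
Its sequence written 5'→3' is the reverse complement: CCGCAGTA.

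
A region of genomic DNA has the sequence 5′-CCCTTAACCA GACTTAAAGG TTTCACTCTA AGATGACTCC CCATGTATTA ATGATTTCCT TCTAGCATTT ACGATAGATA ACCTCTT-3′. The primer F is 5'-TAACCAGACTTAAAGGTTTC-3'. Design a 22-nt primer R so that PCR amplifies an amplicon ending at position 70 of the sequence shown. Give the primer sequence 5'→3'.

The forward primer binds at positions 5–24; the product's 3' end on the top strand is position 70.
The reverse primer anneals to the top strand over positions 49–70, i.e. to TAATGATTTCCTTCTAGCATTT.
Its sequence written 5'→3' is the reverse complement: AAATGCTAGAAGGAAATCATTA.

5'-AAATGCTAGAAGGAAATCATTA-3'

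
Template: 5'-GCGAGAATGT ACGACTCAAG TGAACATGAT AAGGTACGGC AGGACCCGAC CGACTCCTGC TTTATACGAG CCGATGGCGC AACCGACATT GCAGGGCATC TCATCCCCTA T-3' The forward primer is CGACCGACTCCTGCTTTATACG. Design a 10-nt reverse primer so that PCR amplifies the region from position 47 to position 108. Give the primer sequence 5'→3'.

5'-GGGGATGAGA-3'

The product's 3' end on the top strand is position 108.
The reverse primer anneals to the top strand over positions 99–108, i.e. to TCTCATCCCC.
Its sequence written 5'→3' is the reverse complement: GGGGATGAGA.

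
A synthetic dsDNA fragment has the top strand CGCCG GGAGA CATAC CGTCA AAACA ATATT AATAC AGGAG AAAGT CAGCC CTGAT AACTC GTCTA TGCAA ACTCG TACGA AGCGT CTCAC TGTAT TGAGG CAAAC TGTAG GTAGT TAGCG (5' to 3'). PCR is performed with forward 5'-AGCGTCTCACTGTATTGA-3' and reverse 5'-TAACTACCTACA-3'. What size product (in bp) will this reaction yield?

37 bp

Forward primer AGCGTCTCACTGTATTGA is found on the top strand at positions 81–98.
Reverse complement of the reverse primer: TGTAGGTAGTTA. This occurs on the top strand at positions 106–117.
Amplicon spans positions 81–117: 37 bp.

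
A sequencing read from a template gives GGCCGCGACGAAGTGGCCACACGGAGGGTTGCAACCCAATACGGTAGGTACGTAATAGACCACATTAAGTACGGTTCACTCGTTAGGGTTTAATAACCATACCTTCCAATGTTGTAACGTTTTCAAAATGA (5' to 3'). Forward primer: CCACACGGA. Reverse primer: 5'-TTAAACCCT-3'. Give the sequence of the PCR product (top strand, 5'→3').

5'-CCACACGGAGGGTTGCAACCCAATACGGTAGGTACGTAATAGACCACATTAAGTACGGTTCACTCGTTAGGGTTTAA-3'

Forward primer CCACACGGA is found on the top strand at positions 17–25.
The reverse primer's reverse complement is AGGGTTTAA, which matches the template at positions 85–93.
The product is the template from position 17 through 93 (77 bp).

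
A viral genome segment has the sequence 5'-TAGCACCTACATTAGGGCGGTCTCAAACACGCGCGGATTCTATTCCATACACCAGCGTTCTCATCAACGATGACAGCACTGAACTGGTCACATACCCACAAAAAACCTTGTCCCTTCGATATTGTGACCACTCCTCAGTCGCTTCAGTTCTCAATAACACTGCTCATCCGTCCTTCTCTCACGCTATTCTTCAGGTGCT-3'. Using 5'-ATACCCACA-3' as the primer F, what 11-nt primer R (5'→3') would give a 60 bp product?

The forward primer binds at positions 92–100, so a 60 bp product ends at position 92 + 60 − 1 = 151.
The reverse primer anneals to the top strand over positions 141–151, i.e. to GCTTCAGTTCT.
Its sequence written 5'→3' is the reverse complement: AGAACTGAAGC.

5'-AGAACTGAAGC-3'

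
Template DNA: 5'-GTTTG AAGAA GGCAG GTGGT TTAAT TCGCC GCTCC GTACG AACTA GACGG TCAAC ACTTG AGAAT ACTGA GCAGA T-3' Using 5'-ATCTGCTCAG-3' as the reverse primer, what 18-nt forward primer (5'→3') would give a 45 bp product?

The reverse primer's reverse complement CTGAGCAGAT matches the template at positions 67–76, so the product ends at position 76.
A 45 bp product then starts at position 76 − 45 + 1 = 32.
The forward primer is identical to the top strand there: CTCCGTACGAACTAGACG.

5'-CTCCGTACGAACTAGACG-3'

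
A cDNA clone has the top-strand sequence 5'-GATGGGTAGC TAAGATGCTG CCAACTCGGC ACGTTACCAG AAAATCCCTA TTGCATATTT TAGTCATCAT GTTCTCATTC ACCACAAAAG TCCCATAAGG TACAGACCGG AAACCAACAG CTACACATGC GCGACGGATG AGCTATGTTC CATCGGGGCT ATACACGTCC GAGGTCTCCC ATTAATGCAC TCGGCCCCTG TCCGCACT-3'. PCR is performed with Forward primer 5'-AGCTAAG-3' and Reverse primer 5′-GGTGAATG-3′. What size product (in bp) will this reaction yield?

76 bp

Forward primer AGCTAAG is found on the top strand at positions 8–14.
Taking the reverse complement of GGTGAATG gives CATTCACC, found at positions 76–83 on the template; the primer anneals here to the top strand with its 3' end pointing upstream.
Product length = (reverse-primer end) − (forward-primer start) + 1 = 83 − 8 + 1 = 76 bp.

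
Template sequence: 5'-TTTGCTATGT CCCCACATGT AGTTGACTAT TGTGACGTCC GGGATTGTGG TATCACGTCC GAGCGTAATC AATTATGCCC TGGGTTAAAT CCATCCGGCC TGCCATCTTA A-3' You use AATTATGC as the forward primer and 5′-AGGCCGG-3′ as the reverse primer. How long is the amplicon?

31 bp

The forward primer matches the template at positions 71–78.
Reverse complement of the reverse primer: CCGGCCT. This occurs on the top strand at positions 95–101.
Amplicon spans positions 71–101: 31 bp.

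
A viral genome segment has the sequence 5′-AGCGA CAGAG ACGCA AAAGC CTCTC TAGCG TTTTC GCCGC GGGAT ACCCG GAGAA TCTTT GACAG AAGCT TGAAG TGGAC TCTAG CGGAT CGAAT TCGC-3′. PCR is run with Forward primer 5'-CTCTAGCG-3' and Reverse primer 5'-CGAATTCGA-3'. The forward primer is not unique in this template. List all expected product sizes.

The forward primer CTCTAGCG matches the top strand at positions 23–30, 80–87.
The reverse primer's reverse complement is TCGAATTCG, matching at positions 90–98.
Each forward site pairs with the reverse site to give a product ending at position 98: sizes 76, 19 bp.

76 bp, 19 bp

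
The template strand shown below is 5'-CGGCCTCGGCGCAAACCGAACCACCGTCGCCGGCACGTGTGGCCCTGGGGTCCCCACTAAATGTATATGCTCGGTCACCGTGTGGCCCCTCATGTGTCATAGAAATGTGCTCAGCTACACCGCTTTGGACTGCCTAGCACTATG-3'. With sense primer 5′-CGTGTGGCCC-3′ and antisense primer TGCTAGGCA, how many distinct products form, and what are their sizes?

Two products: 104 bp, 61 bp

The forward primer CGTGTGGCCC matches the top strand at positions 36–45, 79–88.
The reverse primer's reverse complement is TGCCTAGCA, matching at positions 131–139.
Each forward site pairs with the reverse site to give a product ending at position 139: sizes 104, 61 bp.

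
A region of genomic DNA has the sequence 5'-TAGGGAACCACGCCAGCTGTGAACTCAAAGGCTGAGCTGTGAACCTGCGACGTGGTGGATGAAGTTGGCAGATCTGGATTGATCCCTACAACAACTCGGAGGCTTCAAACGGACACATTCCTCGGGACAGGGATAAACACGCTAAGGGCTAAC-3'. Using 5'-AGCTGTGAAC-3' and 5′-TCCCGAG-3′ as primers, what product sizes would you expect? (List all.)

The forward primer AGCTGTGAAC matches the top strand at positions 15–24, 35–44.
The reverse primer's reverse complement is CTCGGGA, matching at positions 121–127.
Each forward site pairs with the reverse site to give a product ending at position 127: sizes 113, 93 bp.

113 bp, 93 bp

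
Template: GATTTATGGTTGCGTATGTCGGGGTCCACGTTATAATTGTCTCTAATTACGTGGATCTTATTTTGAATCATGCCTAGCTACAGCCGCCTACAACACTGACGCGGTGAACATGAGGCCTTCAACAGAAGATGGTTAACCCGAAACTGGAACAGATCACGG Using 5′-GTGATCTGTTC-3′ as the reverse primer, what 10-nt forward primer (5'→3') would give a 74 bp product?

The reverse primer's reverse complement GAACAGATCAC matches the template at positions 147–157, so the product ends at position 157.
A 74 bp product then starts at position 157 − 74 + 1 = 84.
The forward primer is identical to the top strand there: CCGCCTACAA.

5'-CCGCCTACAA-3'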